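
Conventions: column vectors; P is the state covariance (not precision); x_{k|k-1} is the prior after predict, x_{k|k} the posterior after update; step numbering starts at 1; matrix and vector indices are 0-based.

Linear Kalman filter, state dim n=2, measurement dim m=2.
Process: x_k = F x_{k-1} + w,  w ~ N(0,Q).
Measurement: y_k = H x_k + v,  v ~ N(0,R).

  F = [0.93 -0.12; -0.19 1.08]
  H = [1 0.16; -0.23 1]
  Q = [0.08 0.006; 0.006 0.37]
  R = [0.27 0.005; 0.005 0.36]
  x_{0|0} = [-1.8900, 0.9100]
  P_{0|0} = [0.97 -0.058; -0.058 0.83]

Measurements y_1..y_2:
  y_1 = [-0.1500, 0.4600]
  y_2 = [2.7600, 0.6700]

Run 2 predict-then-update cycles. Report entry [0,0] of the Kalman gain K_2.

step 1: x^-=[-1.8669, 1.3419]  P^-=[0.9439 -0.3325; -0.3325 1.3969]  S=[1.1432 -0.3089; -0.3089 1.9598]  K=[0.7346 -0.1647; 0.1125 0.7695]  nu=[1.5022, -1.3113]  x^+=[-0.5475, 0.5019]  P^+=[0.1991 -0.0098; -0.0098 0.2753]
step 2: x^-=[-0.5694, 0.6460]  P^-=[0.2583 -0.0749; -0.0749 0.7024]  S=[0.5223 -0.0142; -0.0142 1.1105]  K=[0.4685 -0.1150; 0.0893 0.6491]  nu=[3.2260, -0.1070]  x^+=[0.9543, 0.8648]  P^+=[0.1275 -0.0097; -0.0097 0.2319]

K[0,0] = 0.4685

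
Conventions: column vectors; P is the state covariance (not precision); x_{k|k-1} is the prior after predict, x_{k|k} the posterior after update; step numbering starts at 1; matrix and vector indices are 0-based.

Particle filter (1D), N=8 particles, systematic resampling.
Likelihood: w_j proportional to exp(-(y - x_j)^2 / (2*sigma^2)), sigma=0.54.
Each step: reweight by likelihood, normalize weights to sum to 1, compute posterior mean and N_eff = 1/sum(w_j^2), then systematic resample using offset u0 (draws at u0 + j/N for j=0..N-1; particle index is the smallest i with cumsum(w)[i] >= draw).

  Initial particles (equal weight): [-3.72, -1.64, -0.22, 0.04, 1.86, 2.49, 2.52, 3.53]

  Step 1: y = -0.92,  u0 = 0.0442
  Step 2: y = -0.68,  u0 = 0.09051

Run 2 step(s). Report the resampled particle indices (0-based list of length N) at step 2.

step 1: w=[0.0000, 0.3920, 0.4116, 0.1964, 0.0000, 0.0000, 0.0000, 0.0000]  mean=-0.7256  Neff=2.7650  idx=[1, 1, 1, 2, 2, 2, 2, 3]
step 2: w=[0.0540, 0.0540, 0.0540, 0.1825, 0.1825, 0.1825, 0.1825, 0.1079]  mean=-0.4221  Neff=6.5087  idx=[1, 3, 3, 4, 5, 6, 6, 7]

resampled_idx = [1, 3, 3, 4, 5, 6, 6, 7]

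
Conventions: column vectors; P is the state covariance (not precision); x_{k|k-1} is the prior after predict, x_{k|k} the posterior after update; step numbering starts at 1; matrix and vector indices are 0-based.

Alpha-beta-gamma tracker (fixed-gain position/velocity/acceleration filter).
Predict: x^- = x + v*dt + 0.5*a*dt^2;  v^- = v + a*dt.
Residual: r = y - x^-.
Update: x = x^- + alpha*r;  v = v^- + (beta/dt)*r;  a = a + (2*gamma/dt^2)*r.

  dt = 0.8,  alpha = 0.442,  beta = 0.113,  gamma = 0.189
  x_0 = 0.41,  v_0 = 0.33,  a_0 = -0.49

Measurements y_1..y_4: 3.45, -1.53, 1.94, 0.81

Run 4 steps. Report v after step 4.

step 1: x_pred=0.5172  r=2.9328  x^+=1.8135  v^+=0.3523  a^+=1.2422
step 2: x_pred=2.4928  r=-4.0228  x^+=0.7147  v^+=0.7778  a^+=-1.1338
step 3: x_pred=0.9741  r=0.9659  x^+=1.4011  v^+=0.0072  a^+=-0.5633
step 4: x_pred=1.2265  r=-0.4165  x^+=1.0424  v^+=-0.5023  a^+=-0.8093

v_post = -0.5023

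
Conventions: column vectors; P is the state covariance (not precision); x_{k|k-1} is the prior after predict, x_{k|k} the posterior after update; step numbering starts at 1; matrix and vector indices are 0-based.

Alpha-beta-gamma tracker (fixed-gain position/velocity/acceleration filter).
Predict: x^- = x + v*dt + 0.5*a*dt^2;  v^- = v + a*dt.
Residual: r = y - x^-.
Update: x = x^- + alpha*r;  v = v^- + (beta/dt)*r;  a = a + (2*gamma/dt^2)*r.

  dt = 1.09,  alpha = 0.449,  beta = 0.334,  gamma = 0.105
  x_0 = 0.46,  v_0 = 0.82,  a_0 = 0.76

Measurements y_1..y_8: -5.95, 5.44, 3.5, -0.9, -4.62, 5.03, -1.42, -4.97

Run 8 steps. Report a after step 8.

step 1: x_pred=1.8053  r=-7.7553  x^+=-1.6768  v^+=-0.7280  a^+=-0.6108
step 2: x_pred=-2.8332  r=8.2732  x^+=0.8815  v^+=1.1414  a^+=0.8515
step 3: x_pred=2.6314  r=0.8686  x^+=3.0214  v^+=2.3357  a^+=1.0051
step 4: x_pred=6.1644  r=-7.0644  x^+=2.9925  v^+=1.2665  a^+=-0.2436
step 5: x_pred=4.2283  r=-8.8483  x^+=0.2554  v^+=-1.7103  a^+=-1.8075
step 6: x_pred=-2.6826  r=7.7126  x^+=0.7804  v^+=-1.3172  a^+=-0.4443
step 7: x_pred=-0.9193  r=-0.5007  x^+=-1.1441  v^+=-1.9549  a^+=-0.5328
step 8: x_pred=-3.5915  r=-1.3785  x^+=-4.2105  v^+=-2.9581  a^+=-0.7765

a_post = -0.7765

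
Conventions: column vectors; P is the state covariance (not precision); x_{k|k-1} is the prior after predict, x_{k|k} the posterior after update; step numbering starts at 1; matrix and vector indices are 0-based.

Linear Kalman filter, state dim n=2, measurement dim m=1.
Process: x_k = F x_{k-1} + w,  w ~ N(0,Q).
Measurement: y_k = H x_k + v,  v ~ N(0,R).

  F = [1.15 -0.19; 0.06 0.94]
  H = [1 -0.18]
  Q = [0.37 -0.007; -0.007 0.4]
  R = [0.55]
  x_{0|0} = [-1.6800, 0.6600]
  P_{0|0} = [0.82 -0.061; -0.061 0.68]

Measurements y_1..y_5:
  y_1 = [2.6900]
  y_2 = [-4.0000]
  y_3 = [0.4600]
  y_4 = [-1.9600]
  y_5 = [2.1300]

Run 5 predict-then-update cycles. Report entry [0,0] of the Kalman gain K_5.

K[0,0] = 0.5714

step 1: x^-=[-2.0574, 0.5196]  P^-=[1.5057 -0.1371; -0.1371 0.9969]  S=[2.1373]  K=[0.7160; -0.1481]  nu=[4.8409]  x^+=[1.4087, -0.1974]  P^+=[0.4099 0.0895; 0.0895 0.9500]
step 2: x^-=[1.6576, -0.1010]  P^-=[0.9073 -0.0526; -0.0526 1.2510]  S=[1.5168]  K=[0.6044; -0.1832]  nu=[-5.6757]  x^+=[-1.7730, 0.9385]  P^+=[0.3532 0.1153; 0.1153 1.2001]
step 3: x^-=[-2.2172, 0.7758]  P^-=[0.8300 -0.0737; -0.0737 1.4747]  S=[1.4543]  K=[0.5798; -0.2332]  nu=[2.8169]  x^+=[-0.5839, 0.1190]  P^+=[0.3411 0.1230; 0.1230 1.3957]
step 4: x^-=[-0.6941, 0.0768]  P^-=[0.8177 -0.1012; -0.1012 1.6483]  S=[1.4575]  K=[0.5735; -0.2730]  nu=[-1.2521]  x^+=[-1.4122, 0.4186]  P^+=[0.3383 0.1270; 0.1270 1.5397]
step 5: x^-=[-1.7035, 0.3088]  P^-=[0.8175 -0.1228; -0.1228 1.7760]  S=[1.4692]  K=[0.5714; -0.3012]  nu=[3.8891]  x^+=[0.5189, -0.8625]  P^+=[0.3377 0.1300; 0.1300 1.6427]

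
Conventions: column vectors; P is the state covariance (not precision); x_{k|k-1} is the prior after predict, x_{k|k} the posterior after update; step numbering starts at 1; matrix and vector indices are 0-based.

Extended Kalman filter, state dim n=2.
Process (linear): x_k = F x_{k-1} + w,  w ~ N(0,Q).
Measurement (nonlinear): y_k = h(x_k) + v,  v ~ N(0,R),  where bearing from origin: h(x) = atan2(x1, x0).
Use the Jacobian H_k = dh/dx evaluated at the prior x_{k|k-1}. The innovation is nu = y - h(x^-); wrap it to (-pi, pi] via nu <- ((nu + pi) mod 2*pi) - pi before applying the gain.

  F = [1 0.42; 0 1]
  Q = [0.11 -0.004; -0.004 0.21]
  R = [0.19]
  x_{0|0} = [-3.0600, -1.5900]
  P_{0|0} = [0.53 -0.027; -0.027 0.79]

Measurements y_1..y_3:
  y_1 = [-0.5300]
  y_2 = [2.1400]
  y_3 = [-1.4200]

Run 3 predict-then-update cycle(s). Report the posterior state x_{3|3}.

x_post = [-6.6674, -3.4459]

step 1: x^-=[-3.7278, -1.5900]  P^-=[0.7567 0.3008; 0.3008 1.0000]  H_jac=[0.0968 -0.2270]  S=[0.2354]  K=[0.0212; -0.8405]  nu=[2.2084]  x^+=[-3.6811, -3.4462]  P^+=[0.7566 0.3050; 0.3050 0.8337]
step 2: x^-=[-5.1285, -3.4462]  P^-=[1.2698 0.6511; 0.6511 1.0437]  H_jac=[0.0903 -0.1343]  S=[0.2034]  K=[0.1335; -0.4003]  nu=[-1.5933]  x^+=[-5.3412, -2.8084]  P^+=[1.2662 0.6620; 0.6620 1.0111]
step 3: x^-=[-6.5207, -2.8084]  P^-=[2.1107 1.0827; 1.0827 1.2211]  H_jac=[0.0557 -0.1294]  S=[0.2014]  K=[-0.1116; -0.4849]  nu=[1.3149]  x^+=[-6.6674, -3.4459]  P^+=[2.1081 1.0718; 1.0718 1.1738]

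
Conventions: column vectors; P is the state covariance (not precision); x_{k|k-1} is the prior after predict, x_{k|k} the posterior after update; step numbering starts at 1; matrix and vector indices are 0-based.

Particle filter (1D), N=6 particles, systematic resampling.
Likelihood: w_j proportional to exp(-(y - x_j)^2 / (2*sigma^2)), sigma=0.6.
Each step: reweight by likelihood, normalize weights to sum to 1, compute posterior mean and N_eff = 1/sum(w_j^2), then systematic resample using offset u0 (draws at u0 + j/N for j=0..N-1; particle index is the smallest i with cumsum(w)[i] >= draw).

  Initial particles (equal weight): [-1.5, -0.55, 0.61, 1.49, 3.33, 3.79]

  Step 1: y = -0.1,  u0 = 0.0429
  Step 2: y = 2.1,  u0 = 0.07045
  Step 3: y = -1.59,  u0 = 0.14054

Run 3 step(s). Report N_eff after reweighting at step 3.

step 1: w=[0.0488, 0.5604, 0.3686, 0.0222, 0.0000, 0.0000]  mean=-0.1235  Neff=2.2084  idx=[0, 1, 1, 1, 2, 2]
step 2: w=[0.0000, 0.0006, 0.0006, 0.0006, 0.4991, 0.4991]  mean=0.6078  Neff=2.0076  idx=[4, 4, 4, 5, 5, 5]
step 3: w=[0.1667, 0.1667, 0.1667, 0.1667, 0.1667, 0.1667]  mean=0.6100  Neff=6.0000  idx=[0, 1, 2, 3, 4, 5]

N_eff = 6.0000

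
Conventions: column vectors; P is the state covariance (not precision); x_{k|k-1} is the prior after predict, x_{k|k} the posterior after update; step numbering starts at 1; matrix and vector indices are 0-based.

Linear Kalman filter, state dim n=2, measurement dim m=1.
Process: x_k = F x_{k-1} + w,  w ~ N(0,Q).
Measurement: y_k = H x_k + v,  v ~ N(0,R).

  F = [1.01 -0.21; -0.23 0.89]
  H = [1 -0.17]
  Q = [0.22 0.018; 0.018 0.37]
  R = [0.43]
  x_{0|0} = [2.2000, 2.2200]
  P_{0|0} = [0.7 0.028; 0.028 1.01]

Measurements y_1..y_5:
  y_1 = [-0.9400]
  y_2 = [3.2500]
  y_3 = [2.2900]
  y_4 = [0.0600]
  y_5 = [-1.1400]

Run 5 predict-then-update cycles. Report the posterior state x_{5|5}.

x_post = [-0.1282, 0.8470]

step 1: x^-=[1.7558, 1.4698]  P^-=[0.9667 -0.3069; -0.3069 1.1956]  S=[1.5356]  K=[0.6635; -0.3322]  nu=[-2.4459]  x^+=[0.1329, 2.2823]  P^+=[0.2907 0.0316; 0.0316 1.0261]
step 2: x^-=[-0.3451, 2.0007]  P^-=[0.5484 -0.2114; -0.2114 1.1852]  S=[1.0845]  K=[0.5388; -0.3807]  nu=[3.9352]  x^+=[1.7751, 0.5026]  P^+=[0.2336 0.0111; 0.0111 1.0281]
step 3: x^-=[1.6874, 0.0390]  P^-=[0.4989 -0.2179; -0.2179 1.1922]  S=[1.0374]  K=[0.5166; -0.4054]  nu=[0.6093]  x^+=[2.0021, -0.2080]  P^+=[0.2220 -0.0006; -0.0006 1.0216]
step 4: x^-=[2.0658, -0.6456]  P^-=[0.4918 -0.2251; -0.2251 1.1913]  S=[1.0328]  K=[0.5133; -0.4141]  nu=[-2.1156]  x^+=[0.9800, 0.2304]  P^+=[0.2197 -0.0056; -0.0056 1.0142]
step 5: x^-=[0.9414, -0.0204]  P^-=[0.4913 -0.2279; -0.2279 1.1873]  S=[1.0331]  K=[0.5131; -0.4160]  nu=[-2.0849]  x^+=[-0.1282, 0.8470]  P^+=[0.2193 -0.0074; -0.0074 1.0085]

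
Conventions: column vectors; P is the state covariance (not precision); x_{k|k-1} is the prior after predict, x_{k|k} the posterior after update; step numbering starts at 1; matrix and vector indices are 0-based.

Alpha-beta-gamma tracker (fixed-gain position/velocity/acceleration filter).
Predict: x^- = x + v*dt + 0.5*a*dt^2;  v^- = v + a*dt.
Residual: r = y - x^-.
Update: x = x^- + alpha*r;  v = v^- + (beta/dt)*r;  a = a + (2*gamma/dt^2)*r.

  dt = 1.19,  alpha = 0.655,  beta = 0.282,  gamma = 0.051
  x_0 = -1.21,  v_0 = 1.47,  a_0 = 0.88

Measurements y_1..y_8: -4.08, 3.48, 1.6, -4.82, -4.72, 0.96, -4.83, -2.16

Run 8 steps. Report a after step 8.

step 1: x_pred=1.1624  r=-5.2424  x^+=-2.2714  v^+=1.2749  a^+=0.5024
step 2: x_pred=-0.3985  r=3.8785  x^+=2.1419  v^+=2.7919  a^+=0.7818
step 3: x_pred=6.0177  r=-4.4177  x^+=3.1241  v^+=2.6753  a^+=0.4636
step 4: x_pred=6.6359  r=-11.4559  x^+=-0.8677  v^+=0.5121  a^+=-0.3616
step 5: x_pred=-0.5143  r=-4.2057  x^+=-3.2690  v^+=-0.9148  a^+=-0.6645
step 6: x_pred=-4.8282  r=5.7882  x^+=-1.0369  v^+=-0.3339  a^+=-0.2476
step 7: x_pred=-1.6096  r=-3.2204  x^+=-3.7190  v^+=-1.3917  a^+=-0.4796
step 8: x_pred=-5.7147  r=3.5547  x^+=-3.3864  v^+=-1.1201  a^+=-0.2235

a_post = -0.2235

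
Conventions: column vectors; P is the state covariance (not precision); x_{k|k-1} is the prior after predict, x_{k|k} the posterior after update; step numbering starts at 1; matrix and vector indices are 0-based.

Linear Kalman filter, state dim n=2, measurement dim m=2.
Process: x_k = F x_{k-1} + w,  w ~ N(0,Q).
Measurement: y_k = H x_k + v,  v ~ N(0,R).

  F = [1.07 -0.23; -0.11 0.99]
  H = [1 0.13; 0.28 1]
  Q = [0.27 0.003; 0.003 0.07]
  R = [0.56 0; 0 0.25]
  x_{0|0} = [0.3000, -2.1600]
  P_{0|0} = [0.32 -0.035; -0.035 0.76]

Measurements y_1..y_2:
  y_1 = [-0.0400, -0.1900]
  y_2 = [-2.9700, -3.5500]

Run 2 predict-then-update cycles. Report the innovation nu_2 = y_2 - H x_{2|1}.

innov = [-3.4281, -2.9346]

step 1: x^-=[0.8178, -2.1714]  P^-=[0.6938 -0.2457; -0.2457 0.8264]  S=[1.2039 0.0471; 0.0471 0.9932]  K=[0.5528 -0.0780; -0.1449 0.7696]  nu=[-0.5755, 1.7524]  x^+=[0.3630, -0.7392]  P^+=[0.3239 -0.1102; -0.1102 0.2233]
step 2: x^-=[0.5585, -0.7718]  P^-=[0.7069 -0.2055; -0.2055 0.3167]  S=[1.2188 0.0262; 0.0262 0.5071]  K=[0.5590 -0.0437; -0.1459 0.5187]  nu=[-3.4281, -2.9346]  x^+=[-1.2296, -1.7937]  P^+=[0.3263 -0.1023; -0.1023 0.1583]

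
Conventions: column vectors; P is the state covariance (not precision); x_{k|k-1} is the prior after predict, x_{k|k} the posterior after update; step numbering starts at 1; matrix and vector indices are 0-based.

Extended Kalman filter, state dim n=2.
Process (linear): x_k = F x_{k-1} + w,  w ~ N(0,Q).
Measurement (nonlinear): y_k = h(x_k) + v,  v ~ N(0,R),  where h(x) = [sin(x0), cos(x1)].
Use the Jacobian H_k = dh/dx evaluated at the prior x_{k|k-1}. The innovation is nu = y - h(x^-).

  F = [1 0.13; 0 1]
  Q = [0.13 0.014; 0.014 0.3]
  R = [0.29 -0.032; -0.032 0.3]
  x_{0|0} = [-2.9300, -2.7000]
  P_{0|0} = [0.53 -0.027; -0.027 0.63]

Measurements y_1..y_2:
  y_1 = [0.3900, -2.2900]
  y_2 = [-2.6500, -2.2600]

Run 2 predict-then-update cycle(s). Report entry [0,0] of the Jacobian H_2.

step 1: x^-=[-3.2810, -2.7000]  P^-=[0.6636 0.0689; 0.0689 0.9300]  H_jac=[-0.9903 0.0000; 0.0000 0.4274]  S=[0.9408 -0.0612; -0.0612 0.4699]  K=[-0.7004 -0.0285; -0.0177 0.8436]  nu=[0.2510, -1.3859]  x^+=[-3.4173, -3.8736]  P^+=[0.2042 0.0324; 0.0324 0.5935]
step 2: x^-=[-3.9209, -3.8736]  P^-=[0.3526 0.1236; 0.1236 0.8935]  H_jac=[-0.7114 0.0000; 0.0000 -0.6684]  S=[0.4685 0.0268; 0.0268 0.6991]  K=[-0.5299 -0.0979; -0.1392 -0.8488]  nu=[-3.3528, -1.5162]  x^+=[-1.9958, -2.1200]  P^+=[0.2116 0.0186; 0.0186 0.3743]

H_jac[0,0] = -0.7114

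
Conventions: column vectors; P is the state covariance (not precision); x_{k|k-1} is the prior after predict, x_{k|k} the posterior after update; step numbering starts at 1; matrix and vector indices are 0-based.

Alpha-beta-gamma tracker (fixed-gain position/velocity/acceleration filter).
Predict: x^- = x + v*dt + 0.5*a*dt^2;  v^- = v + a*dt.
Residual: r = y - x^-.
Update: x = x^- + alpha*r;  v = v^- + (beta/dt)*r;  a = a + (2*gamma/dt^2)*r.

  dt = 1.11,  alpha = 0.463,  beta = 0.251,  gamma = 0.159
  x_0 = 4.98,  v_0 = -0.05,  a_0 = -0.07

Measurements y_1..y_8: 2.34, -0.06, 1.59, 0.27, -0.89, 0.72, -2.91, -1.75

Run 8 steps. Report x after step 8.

step 1: x_pred=4.8814  r=-2.5414  x^+=3.7047  v^+=-0.7024  a^+=-0.7259
step 2: x_pred=2.4779  r=-2.5379  x^+=1.3028  v^+=-2.0820  a^+=-1.3809
step 3: x_pred=-1.8589  r=3.4489  x^+=-0.2621  v^+=-2.8350  a^+=-0.4908
step 4: x_pred=-3.7112  r=3.9812  x^+=-1.8679  v^+=-2.4795  a^+=0.5368
step 5: x_pred=-4.2895  r=3.3995  x^+=-2.7155  v^+=-1.1150  a^+=1.4141
step 6: x_pred=-3.0819  r=3.8019  x^+=-1.3216  v^+=1.3145  a^+=2.3954
step 7: x_pred=1.6131  r=-4.5231  x^+=-0.4811  v^+=2.9506  a^+=1.2280
step 8: x_pred=3.5506  r=-5.3006  x^+=1.0964  v^+=3.1151  a^+=-0.1400

x_post = 1.0964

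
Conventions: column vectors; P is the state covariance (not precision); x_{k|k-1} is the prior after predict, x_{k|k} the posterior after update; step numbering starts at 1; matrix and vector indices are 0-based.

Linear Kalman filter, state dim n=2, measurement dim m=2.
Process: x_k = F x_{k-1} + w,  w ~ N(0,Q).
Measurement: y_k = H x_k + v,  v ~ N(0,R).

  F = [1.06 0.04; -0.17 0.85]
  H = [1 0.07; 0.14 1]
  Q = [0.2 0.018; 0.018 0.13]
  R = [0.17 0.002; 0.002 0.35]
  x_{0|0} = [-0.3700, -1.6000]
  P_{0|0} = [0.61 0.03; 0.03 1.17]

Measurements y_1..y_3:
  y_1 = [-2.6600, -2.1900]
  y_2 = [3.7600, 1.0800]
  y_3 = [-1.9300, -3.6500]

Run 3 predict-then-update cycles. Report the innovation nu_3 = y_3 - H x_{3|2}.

innov = [-3.8027, -3.4410]

step 1: x^-=[-0.4562, -1.2971]  P^-=[0.8898 -0.0253; -0.0253 0.9843]  S=[1.0611 0.1699; 0.1699 1.3446]  K=[0.8421 -0.0326; -0.0773 0.7391]  nu=[-2.1130, -0.8290]  x^+=[-2.2086, -1.7466]  P^+=[0.1452 -0.0301; -0.0301 0.2628]
step 2: x^-=[-2.4110, -1.1091]  P^-=[0.3610 -0.0261; -0.0261 0.3327]  S=[0.5290 0.0495; 0.0495 0.6825]  K=[0.6803 -0.0135; -0.0508 0.4858]  nu=[6.2486, 2.5267]  x^+=[1.8057, -0.1987]  P^+=[0.1170 -0.0197; -0.0197 0.1727]
step 3: x^-=[1.9060, -0.4759]  P^-=[0.3301 -0.0149; -0.0149 0.2639]  S=[0.4993 0.0517; 0.0517 0.6162]  K=[0.6595 -0.0044; -0.0371 0.4280]  nu=[-3.8027, -3.4410]  x^+=[-0.5865, -1.8075]  P^+=[0.1132 -0.0161; -0.0161 0.1520]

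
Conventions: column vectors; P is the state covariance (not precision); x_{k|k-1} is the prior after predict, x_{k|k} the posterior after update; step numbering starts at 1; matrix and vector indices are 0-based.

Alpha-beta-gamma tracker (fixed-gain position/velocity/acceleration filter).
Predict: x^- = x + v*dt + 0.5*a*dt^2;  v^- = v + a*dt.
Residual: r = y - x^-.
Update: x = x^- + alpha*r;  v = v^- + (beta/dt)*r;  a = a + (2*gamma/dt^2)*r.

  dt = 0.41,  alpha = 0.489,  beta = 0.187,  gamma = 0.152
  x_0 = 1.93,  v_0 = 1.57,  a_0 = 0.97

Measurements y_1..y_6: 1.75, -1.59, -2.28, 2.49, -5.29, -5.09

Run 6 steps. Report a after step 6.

a_post = 2.6317

step 1: x_pred=2.6552  r=-0.9052  x^+=2.2126  v^+=1.5548  a^+=-0.6671
step 2: x_pred=2.7940  r=-4.3840  x^+=0.6502  v^+=-0.7182  a^+=-8.5953
step 3: x_pred=-0.3667  r=-1.9133  x^+=-1.3023  v^+=-5.1149  a^+=-12.0554
step 4: x_pred=-4.4127  r=6.9027  x^+=-1.0373  v^+=-6.9093  a^+=0.4277
step 5: x_pred=-3.8341  r=-1.4559  x^+=-4.5461  v^+=-7.3980  a^+=-2.2052
step 6: x_pred=-7.7646  r=2.6746  x^+=-6.4567  v^+=-7.0822  a^+=2.6317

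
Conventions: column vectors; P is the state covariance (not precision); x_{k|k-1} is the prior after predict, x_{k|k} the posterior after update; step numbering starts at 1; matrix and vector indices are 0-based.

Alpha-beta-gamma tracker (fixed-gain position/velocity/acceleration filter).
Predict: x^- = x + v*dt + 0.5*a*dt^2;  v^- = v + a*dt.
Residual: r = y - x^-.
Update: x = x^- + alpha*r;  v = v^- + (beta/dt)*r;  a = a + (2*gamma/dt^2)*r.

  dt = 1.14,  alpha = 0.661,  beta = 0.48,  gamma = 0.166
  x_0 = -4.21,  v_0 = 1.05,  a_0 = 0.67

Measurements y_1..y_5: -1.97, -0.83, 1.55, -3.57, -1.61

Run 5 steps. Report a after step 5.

a_post = -1.5893

step 1: x_pred=-2.5776  r=0.6076  x^+=-2.1760  v^+=2.0696  a^+=0.8252
step 2: x_pred=0.7196  r=-1.5496  x^+=-0.3047  v^+=2.3579  a^+=0.4294
step 3: x_pred=2.6624  r=-1.1124  x^+=1.9271  v^+=2.3790  a^+=0.1452
step 4: x_pred=4.7335  r=-8.3035  x^+=-0.7551  v^+=-0.9517  a^+=-1.9761
step 5: x_pred=-3.1241  r=1.5141  x^+=-2.1233  v^+=-2.5669  a^+=-1.5893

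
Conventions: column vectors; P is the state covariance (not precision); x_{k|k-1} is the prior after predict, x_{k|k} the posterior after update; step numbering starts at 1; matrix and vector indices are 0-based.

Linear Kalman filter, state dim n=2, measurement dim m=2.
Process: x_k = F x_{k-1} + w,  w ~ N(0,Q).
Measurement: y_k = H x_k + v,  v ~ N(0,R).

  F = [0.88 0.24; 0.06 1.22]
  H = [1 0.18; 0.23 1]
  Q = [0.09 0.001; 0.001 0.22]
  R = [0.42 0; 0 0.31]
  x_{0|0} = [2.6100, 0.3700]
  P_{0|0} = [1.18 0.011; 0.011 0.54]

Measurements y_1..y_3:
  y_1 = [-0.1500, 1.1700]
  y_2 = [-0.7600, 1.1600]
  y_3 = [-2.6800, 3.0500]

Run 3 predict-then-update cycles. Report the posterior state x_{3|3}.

step 1: x^-=[2.3856, 0.6080]  P^-=[1.0395 0.2334; 0.2334 1.0296]  S=[1.5769 0.6675; 0.6675 1.5019]  K=[0.6808 0.0120; -0.0490 0.7430]  nu=[-2.6450, 0.0133]  x^+=[0.5851, 0.7474]  P^+=[0.2976 -0.0647; -0.0647 0.2452]
step 2: x^-=[0.6943, 0.9470]  P^-=[0.3072 0.0181; 0.0181 0.5766]  S=[0.7524 0.1933; 0.1933 0.9112]  K=[0.4100 0.0105; -0.0018 0.6378]  nu=[-1.6247, 0.0534]  x^+=[0.0288, 0.9840]  P^+=[0.1790 -0.0379; -0.0379 0.2064]
step 3: x^-=[0.2615, 1.2022]  P^-=[0.2245 0.0296; 0.0296 0.5223]  S=[0.6721 0.1765; 0.1765 0.8578]  K=[0.3352 0.0258; 0.0232 0.6121]  nu=[-3.1579, 1.7877]  x^+=[-0.7510, 2.2230]  P^+=[0.1454 -0.0254; -0.0254 0.1956]

x_post = [-0.7510, 2.2230]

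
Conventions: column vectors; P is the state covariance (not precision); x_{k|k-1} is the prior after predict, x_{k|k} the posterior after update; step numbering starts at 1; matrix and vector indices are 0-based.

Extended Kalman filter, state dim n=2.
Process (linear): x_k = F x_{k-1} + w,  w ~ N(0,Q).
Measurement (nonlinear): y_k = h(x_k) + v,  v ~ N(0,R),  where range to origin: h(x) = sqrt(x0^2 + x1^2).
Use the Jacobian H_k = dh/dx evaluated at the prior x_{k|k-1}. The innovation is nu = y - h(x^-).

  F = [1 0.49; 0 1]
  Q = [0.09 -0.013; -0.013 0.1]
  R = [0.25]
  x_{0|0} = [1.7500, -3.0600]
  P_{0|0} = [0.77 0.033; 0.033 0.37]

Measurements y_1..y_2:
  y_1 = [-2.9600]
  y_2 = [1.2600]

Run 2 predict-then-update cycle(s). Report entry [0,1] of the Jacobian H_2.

H_jac[0,1] = 0.4545

step 1: x^-=[0.2506, -3.0600]  P^-=[0.9812 0.2013; 0.2013 0.4700]  H_jac=[0.0816 -0.9967]  S=[0.6907]  K=[-0.1745; -0.6545]  nu=[-6.0302]  x^+=[1.3031, 0.8865]  P^+=[0.9601 0.1224; 0.1224 0.1742]
step 2: x^-=[1.7375, 0.8865]  P^-=[1.2119 0.1948; 0.1948 0.2742]  H_jac=[0.8908 0.4545]  S=[1.4259]  K=[0.8192; 0.2091]  nu=[-0.6906]  x^+=[1.1718, 0.7421]  P^+=[0.2551 -0.0494; -0.0494 0.2119]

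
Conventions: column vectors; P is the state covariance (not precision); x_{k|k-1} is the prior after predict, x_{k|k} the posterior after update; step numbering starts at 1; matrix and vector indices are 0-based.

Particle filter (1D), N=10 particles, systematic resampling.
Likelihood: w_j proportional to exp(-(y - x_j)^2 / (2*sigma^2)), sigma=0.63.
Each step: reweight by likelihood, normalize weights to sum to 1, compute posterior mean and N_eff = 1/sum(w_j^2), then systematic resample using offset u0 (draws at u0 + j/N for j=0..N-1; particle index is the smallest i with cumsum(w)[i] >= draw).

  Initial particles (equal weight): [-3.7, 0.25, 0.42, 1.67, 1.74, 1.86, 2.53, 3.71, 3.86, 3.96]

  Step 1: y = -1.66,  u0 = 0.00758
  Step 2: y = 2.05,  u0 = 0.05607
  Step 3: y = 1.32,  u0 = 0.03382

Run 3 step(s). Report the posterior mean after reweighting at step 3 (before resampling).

post_mean = 0.3527

step 1: w=[0.2686, 0.5130, 0.2183, 0.0000, 0.0000, 0.0000, 0.0000, 0.0000, 0.0000, 0.0000]  mean=-0.7739  Neff=2.6111  idx=[0, 0, 0, 1, 1, 1, 1, 1, 2, 2]
step 2: w=[0.0000, 0.0000, 0.0000, 0.1091, 0.1091, 0.1091, 0.1091, 0.1091, 0.2273, 0.2273]  mean=0.3273  Neff=6.1408  idx=[3, 4, 5, 6, 7, 8, 8, 8, 9, 9]
step 3: w=[0.0792, 0.0792, 0.0792, 0.0792, 0.0792, 0.1208, 0.1208, 0.1208, 0.1208, 0.1208]  mean=0.3527  Neff=9.5858  idx=[0, 1, 2, 4, 5, 6, 6, 7, 8, 9]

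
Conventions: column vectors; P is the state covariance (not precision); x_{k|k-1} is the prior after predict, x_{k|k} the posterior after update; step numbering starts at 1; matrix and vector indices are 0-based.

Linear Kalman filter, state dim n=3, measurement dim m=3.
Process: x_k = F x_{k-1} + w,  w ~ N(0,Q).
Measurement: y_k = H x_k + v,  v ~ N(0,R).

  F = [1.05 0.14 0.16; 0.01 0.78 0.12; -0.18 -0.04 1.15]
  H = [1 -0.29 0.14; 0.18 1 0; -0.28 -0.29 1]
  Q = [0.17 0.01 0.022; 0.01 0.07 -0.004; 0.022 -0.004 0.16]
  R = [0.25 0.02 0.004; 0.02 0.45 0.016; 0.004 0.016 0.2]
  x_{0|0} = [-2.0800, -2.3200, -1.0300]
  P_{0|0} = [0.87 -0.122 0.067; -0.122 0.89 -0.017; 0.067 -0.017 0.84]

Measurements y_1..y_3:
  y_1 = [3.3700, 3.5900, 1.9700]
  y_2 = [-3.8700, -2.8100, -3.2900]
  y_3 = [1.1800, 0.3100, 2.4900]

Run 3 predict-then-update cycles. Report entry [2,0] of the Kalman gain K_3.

K[2,0] = 0.1555

step 1: x^-=[-2.6736, -1.9540, -0.7173]  P^-=[1.1540 0.0385 0.0917; 0.0385 0.6187 0.0839; 0.0917 0.0839 1.2726]  S=[1.4775 0.0988 -0.0366; 0.0988 1.1200 -0.1340; -0.0366 -0.1340 1.5213]  K=[0.7699 0.1365 -0.1289; -0.1259 0.5670 -0.0230; 0.1750 0.1727 0.8230]  nu=[5.5774, 6.0252, 1.3720]  x^+=[2.2656, 0.7284, 2.4284]  P^+=[0.1994 0.0389 0.0466; 0.0389 0.2453 0.0860; 0.0466 0.0860 0.2060]
step 2: x^-=[2.8694, 0.8823, 2.3557]  P^-=[0.4309 0.0928 0.0864; 0.0928 0.2390 0.0872; 0.0864 0.0872 0.4127]  S=[0.6723 0.1306 -0.0039; 0.1306 0.7364 -0.0031; -0.0039 -0.0031 0.5827]  K=[0.5938 0.1256 -0.1002; -0.0149 0.3499 -0.0122; 0.1584 0.1141 0.6250]  nu=[-6.8134, -4.2087, -4.5864]  x^+=[-1.2455, -0.4329, -2.0702]  P^+=[0.1563 0.0387 0.0393; 0.0387 0.1500 0.0574; 0.0393 0.0574 0.1551]
step 3: x^-=[-1.6997, -0.5986, -2.1392]  P^-=[0.3764 0.0759 0.0728; 0.0759 0.1749 0.0578; 0.0728 0.0578 0.3495]  S=[0.6196 0.1189 -0.0028; 0.1189 0.6645 -0.0080; -0.0028 -0.0080 0.5317]  K=[0.5661 0.1137 -0.0980; -0.0009 0.2837 -0.0223; 0.1555 0.0860 0.5895]  nu=[3.0056, 1.2145, 3.9797]  x^+=[-0.2502, -0.3455, 0.7786]  P^+=[0.1483 0.0342 0.0359; 0.0342 0.1211 0.0448; 0.0359 0.0448 0.1429]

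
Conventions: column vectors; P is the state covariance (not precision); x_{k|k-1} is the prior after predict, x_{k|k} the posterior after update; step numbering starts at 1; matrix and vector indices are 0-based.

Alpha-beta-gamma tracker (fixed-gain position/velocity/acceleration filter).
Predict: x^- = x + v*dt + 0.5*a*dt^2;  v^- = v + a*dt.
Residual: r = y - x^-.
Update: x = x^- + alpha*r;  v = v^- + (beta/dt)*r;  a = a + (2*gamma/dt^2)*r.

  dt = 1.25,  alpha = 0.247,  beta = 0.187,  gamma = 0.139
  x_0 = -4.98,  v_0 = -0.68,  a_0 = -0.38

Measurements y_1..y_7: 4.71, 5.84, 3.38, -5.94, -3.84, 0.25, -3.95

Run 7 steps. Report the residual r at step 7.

resid = 3.4200

step 1: x_pred=-6.1269  r=10.8369  x^+=-3.4502  v^+=0.4662  a^+=1.5481
step 2: x_pred=-1.6580  r=7.4980  x^+=0.1940  v^+=3.5230  a^+=2.8821
step 3: x_pred=6.8495  r=-3.4695  x^+=5.9925  v^+=6.6067  a^+=2.2648
step 4: x_pred=16.0202  r=-21.9602  x^+=10.5961  v^+=6.1525  a^+=-1.6423
step 5: x_pred=17.0036  r=-20.8436  x^+=11.8552  v^+=0.9814  a^+=-5.3508
step 6: x_pred=8.9016  r=-8.6516  x^+=6.7647  v^+=-7.0014  a^+=-6.8901
step 7: x_pred=-7.3700  r=3.4200  x^+=-6.5253  v^+=-15.1024  a^+=-6.2816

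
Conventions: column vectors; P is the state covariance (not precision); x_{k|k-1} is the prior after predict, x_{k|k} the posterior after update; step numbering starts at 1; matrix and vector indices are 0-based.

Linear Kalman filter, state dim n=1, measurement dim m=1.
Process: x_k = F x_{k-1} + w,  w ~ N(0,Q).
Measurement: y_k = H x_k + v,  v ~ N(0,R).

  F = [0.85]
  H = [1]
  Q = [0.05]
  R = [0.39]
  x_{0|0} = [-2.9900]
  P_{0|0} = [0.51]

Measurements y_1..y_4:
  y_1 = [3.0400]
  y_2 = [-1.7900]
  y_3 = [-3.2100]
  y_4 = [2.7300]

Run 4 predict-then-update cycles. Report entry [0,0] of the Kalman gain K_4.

K[0,0] = 0.2443

step 1: x^-=[-2.5415]  P^-=[0.4185]  S=[0.8085]  K=[0.5176]  nu=[5.5815]  x^+=[0.3475]  P^+=[0.2019]
step 2: x^-=[0.2954]  P^-=[0.1958]  S=[0.5858]  K=[0.3343]  nu=[-2.0854]  x^+=[-0.4017]  P^+=[0.1304]
step 3: x^-=[-0.3415]  P^-=[0.1442]  S=[0.5342]  K=[0.2699]  nu=[-2.8685]  x^+=[-1.1158]  P^+=[0.1053]
step 4: x^-=[-0.9484]  P^-=[0.1261]  S=[0.5161]  K=[0.2443]  nu=[3.6784]  x^+=[-0.0499]  P^+=[0.0953]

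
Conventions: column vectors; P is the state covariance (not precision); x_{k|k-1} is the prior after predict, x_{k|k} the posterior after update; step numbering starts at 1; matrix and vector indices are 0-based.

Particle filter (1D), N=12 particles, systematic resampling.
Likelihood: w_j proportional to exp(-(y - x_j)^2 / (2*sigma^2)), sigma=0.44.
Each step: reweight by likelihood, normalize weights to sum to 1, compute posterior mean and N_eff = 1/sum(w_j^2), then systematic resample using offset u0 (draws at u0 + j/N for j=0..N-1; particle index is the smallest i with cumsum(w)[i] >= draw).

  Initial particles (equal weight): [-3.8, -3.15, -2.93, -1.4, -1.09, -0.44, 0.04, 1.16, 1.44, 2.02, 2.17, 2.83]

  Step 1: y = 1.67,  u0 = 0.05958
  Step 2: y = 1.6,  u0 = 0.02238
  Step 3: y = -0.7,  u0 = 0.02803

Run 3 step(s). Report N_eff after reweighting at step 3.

N_eff = 2.6959

step 1: w=[0.0000, 0.0000, 0.0000, 0.0000, 0.0000, 0.0000, 0.0004, 0.1914, 0.3269, 0.2731, 0.1965, 0.0116]  mean=1.7038  Neff=3.8929  idx=[7, 7, 8, 8, 8, 8, 9, 9, 9, 10, 10, 10]
step 2: w=[0.0744, 0.0744, 0.1148, 0.1148, 0.1148, 0.1148, 0.0777, 0.0777, 0.0777, 0.0530, 0.0530, 0.0530]  mean=1.6497  Neff=11.0737  idx=[0, 1, 2, 3, 3, 4, 5, 5, 7, 8, 9, 10]
step 3: w=[0.4287, 0.4287, 0.0238, 0.0238, 0.0238, 0.0238, 0.0238, 0.0238, 0.0000, 0.0000, 0.0000, 0.0000]  mean=1.2000  Neff=2.6959  idx=[0, 0, 0, 0, 0, 1, 1, 1, 1, 1, 2, 5]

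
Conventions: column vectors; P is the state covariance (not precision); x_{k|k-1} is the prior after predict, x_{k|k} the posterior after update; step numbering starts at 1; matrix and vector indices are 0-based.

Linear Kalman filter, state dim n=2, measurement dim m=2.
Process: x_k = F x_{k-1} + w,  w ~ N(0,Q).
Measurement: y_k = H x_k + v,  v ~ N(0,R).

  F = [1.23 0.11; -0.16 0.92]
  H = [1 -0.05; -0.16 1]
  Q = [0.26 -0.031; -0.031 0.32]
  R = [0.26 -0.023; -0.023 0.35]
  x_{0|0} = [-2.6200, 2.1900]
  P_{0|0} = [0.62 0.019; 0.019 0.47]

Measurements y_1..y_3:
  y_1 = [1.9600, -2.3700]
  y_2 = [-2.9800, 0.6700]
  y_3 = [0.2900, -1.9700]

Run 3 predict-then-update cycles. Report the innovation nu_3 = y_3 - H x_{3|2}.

step 1: x^-=[-2.9817, 2.4340]  P^-=[1.2088 -0.0843; -0.0843 0.7281]  S=[1.4791 -0.3378; -0.3378 1.1360]  K=[0.8200 -0.0006; 0.0724 0.6743]  nu=[5.0634, -5.2811]  x^+=[1.1736, -0.7605]  P^+=[0.2140 0.0152; 0.0152 0.2368]
step 2: x^-=[1.3599, -0.8875]  P^-=[0.5907 -0.0323; -0.0323 0.5214]  S=[0.8552 -0.1761; -0.1761 0.8969]  K=[0.6914 -0.0056; 0.0549 0.5979]  nu=[-4.3842, 1.7751]  x^+=[-1.6814, -0.0669]  P^+=[0.1804 0.0110; 0.0110 0.2098]
step 3: x^-=[-2.0755, 0.2075]  P^-=[0.5385 -0.0330; -0.0330 0.4989]  S=[0.8031 -0.1674; -0.1674 0.8733]  K=[0.6710 -0.0079; 0.0502 0.5870]  nu=[2.3759, -2.5096]  x^+=[-0.4616, -1.1464]  P^+=[0.1751 0.0098; 0.0098 0.2059]

innov = [2.3759, -2.5096]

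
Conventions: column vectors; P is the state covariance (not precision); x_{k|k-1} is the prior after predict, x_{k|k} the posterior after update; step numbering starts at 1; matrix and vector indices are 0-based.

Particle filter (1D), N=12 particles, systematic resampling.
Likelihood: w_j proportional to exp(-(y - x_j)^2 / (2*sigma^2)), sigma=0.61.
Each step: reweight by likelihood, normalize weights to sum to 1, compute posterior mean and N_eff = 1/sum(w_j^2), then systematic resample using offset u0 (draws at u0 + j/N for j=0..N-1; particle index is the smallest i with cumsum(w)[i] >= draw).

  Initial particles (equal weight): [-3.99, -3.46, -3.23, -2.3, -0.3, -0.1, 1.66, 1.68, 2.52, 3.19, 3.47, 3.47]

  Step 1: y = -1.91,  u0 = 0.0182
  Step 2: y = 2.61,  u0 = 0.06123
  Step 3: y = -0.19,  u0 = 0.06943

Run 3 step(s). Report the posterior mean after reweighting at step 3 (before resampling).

step 1: w=[0.0030, 0.0397, 0.0965, 0.8177, 0.0308, 0.0123, 0.0000, 0.0000, 0.0000, 0.0000, 0.0000, 0.0000]  mean=-2.3523  Neff=1.4693  idx=[1, 2, 3, 3, 3, 3, 3, 3, 3, 3, 3, 3]
step 2: w=[0.0000, 0.0000, 0.1000, 0.1000, 0.1000, 0.1000, 0.1000, 0.1000, 0.1000, 0.1000, 0.1000, 0.1000]  mean=-2.3000  Neff=10.0000  idx=[2, 3, 4, 5, 5, 6, 7, 8, 9, 10, 10, 11]
step 3: w=[0.0833, 0.0833, 0.0833, 0.0833, 0.0833, 0.0833, 0.0833, 0.0833, 0.0833, 0.0833, 0.0833, 0.0833]  mean=-2.3000  Neff=12.0000  idx=[0, 1, 2, 3, 4, 5, 6, 7, 8, 9, 10, 11]

post_mean = -2.3000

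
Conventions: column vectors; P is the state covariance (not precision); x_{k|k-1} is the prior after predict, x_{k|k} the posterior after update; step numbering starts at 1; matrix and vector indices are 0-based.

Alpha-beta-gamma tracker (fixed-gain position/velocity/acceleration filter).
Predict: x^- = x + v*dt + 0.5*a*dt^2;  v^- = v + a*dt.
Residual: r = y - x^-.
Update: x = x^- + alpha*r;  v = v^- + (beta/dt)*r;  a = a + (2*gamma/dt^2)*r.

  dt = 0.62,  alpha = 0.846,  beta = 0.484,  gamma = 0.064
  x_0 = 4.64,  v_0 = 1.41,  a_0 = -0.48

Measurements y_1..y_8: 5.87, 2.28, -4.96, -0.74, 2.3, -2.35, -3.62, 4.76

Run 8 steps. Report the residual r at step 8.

step 1: x_pred=5.4219  r=0.4481  x^+=5.8010  v^+=1.4622  a^+=-0.3308
step 2: x_pred=6.6440  r=-4.3640  x^+=2.9521  v^+=-2.1496  a^+=-1.7839
step 3: x_pred=1.2764  r=-6.2364  x^+=-3.9996  v^+=-8.1241  a^+=-3.8606
step 4: x_pred=-9.7785  r=9.0385  x^+=-2.1319  v^+=-3.4618  a^+=-0.8509
step 5: x_pred=-4.4418  r=6.7418  x^+=1.2618  v^+=1.2736  a^+=1.3940
step 6: x_pred=2.3193  r=-4.6693  x^+=-1.6309  v^+=-1.5072  a^+=-0.1608
step 7: x_pred=-2.5963  r=-1.0237  x^+=-3.4623  v^+=-2.4060  a^+=-0.5017
step 8: x_pred=-5.0505  r=9.8105  x^+=3.2492  v^+=4.9415  a^+=2.7651

resid = 9.8105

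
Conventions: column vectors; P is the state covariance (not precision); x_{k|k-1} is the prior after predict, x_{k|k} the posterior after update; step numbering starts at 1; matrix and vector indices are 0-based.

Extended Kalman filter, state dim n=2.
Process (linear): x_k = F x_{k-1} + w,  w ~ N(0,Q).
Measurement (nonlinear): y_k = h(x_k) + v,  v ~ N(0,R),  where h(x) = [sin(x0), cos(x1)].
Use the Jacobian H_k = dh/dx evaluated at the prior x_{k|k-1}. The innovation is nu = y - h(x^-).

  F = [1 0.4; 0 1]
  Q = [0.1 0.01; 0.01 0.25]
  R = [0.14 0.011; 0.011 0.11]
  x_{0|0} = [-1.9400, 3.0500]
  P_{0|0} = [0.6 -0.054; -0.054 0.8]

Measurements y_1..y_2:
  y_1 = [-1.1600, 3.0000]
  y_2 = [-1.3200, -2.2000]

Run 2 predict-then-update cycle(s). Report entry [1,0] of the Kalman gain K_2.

K[1,0] = -0.5319

step 1: x^-=[-0.7200, 3.0500]  P^-=[0.7848 0.2760; 0.2760 1.0500]  H_jac=[0.7518 0.0000; 0.0000 -0.0915]  S=[0.5836 -0.0080; -0.0080 0.1188]  K=[1.0091 -0.1447; 0.3448 -0.7853]  nu=[-0.5006, 3.9958]  x^+=[-1.8035, -0.2607]  P^+=[0.1858 0.0527; 0.0527 0.9030]
step 2: x^-=[-1.9078, -0.2607]  P^-=[0.4724 0.4239; 0.4239 1.1530]  H_jac=[-0.3307 0.0000; 0.0000 0.2578]  S=[0.1917 -0.0251; -0.0251 0.1866]  K=[-0.7516 0.4844; -0.5319 1.5210]  nu=[-0.3763, -3.1662]  x^+=[-3.1586, -4.8765]  P^+=[0.3021 0.1746; 0.1746 0.6264]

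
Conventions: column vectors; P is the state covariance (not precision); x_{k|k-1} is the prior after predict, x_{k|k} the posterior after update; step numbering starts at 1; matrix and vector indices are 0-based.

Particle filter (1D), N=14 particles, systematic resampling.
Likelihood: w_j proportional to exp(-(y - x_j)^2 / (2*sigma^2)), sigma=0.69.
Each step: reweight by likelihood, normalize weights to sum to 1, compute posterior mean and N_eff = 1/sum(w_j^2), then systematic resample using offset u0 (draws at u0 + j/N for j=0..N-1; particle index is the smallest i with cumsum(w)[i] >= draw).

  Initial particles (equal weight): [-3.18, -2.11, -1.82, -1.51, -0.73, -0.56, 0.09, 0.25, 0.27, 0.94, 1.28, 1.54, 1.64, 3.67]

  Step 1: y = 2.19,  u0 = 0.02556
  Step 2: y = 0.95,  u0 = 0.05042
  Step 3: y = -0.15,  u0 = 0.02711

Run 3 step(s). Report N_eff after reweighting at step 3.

N_eff = 7.5294

step 1: w=[0.0000, 0.0000, 0.0000, 0.0000, 0.0001, 0.0002, 0.0046, 0.0090, 0.0098, 0.0909, 0.1965, 0.3008, 0.3412, 0.0470]  mean=1.5375  Neff=3.9028  idx=[9, 9, 10, 10, 11, 11, 11, 11, 11, 12, 12, 12, 12, 13]
step 2: w=[0.1033, 0.1033, 0.0921, 0.0921, 0.0717, 0.0717, 0.0717, 0.0717, 0.0717, 0.0627, 0.0627, 0.0627, 0.0627, 0.0000]  mean=1.3933  Neff=12.5435  idx=[0, 1, 1, 2, 3, 4, 5, 6, 7, 8, 9, 10, 11, 12]
step 3: w=[0.1937, 0.1937, 0.1937, 0.0788, 0.0788, 0.0336, 0.0336, 0.0336, 0.0336, 0.0336, 0.0233, 0.0233, 0.0233, 0.0233]  mean=1.1597  Neff=7.5294  idx=[0, 0, 0, 1, 1, 1, 2, 2, 3, 4, 5, 7, 9, 12]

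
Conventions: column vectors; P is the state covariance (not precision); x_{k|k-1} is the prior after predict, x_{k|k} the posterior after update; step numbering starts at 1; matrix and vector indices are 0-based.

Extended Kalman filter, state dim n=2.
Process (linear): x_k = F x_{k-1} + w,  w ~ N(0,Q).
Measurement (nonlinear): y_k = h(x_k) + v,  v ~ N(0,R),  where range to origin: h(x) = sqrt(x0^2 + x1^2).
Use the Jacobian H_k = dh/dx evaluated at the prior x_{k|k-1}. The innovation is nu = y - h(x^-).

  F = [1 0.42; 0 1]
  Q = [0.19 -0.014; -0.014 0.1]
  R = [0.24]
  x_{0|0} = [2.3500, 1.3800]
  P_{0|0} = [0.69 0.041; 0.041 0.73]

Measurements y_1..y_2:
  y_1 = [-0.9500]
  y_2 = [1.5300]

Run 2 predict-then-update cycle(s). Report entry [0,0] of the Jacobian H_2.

H_jac[0,0] = -0.5397

step 1: x^-=[2.9296, 1.3800]  P^-=[1.0432 0.3336; 0.3336 0.8300]  H_jac=[0.9047 0.4261]  S=[1.5017]  K=[0.7231; 0.4365]  nu=[-4.1884]  x^+=[-0.0991, -0.4482]  P^+=[0.2580 -0.1404; -0.1404 0.5439]
step 2: x^-=[-0.2873, -0.4482]  P^-=[0.4260 0.0740; 0.0740 0.6439]  H_jac=[-0.5397 -0.8419]  S=[0.8877]  K=[-0.3292; -0.6557]  nu=[0.9976]  x^+=[-0.6157, -1.1023]  P^+=[0.3298 -0.1176; -0.1176 0.2623]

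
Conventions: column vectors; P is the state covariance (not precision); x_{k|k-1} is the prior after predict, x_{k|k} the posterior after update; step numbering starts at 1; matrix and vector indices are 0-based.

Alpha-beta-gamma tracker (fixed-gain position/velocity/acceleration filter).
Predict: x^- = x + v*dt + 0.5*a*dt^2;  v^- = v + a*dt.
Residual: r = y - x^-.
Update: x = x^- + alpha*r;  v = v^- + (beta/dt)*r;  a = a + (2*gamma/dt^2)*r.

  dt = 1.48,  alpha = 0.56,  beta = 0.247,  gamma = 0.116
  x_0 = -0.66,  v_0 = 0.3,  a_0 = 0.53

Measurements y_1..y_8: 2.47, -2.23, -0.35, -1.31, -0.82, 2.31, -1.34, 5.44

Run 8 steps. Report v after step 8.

v_post = 0.1655

step 1: x_pred=0.3645  r=2.1055  x^+=1.5436  v^+=1.4358  a^+=0.7530
step 2: x_pred=4.4932  r=-6.7232  x^+=0.7282  v^+=1.4282  a^+=0.0409
step 3: x_pred=2.8868  r=-3.2368  x^+=1.0742  v^+=0.9486  a^+=-0.3019
step 4: x_pred=2.1474  r=-3.4574  x^+=0.2112  v^+=-0.0753  a^+=-0.6681
step 5: x_pred=-0.6319  r=-0.1881  x^+=-0.7372  v^+=-1.0955  a^+=-0.6880
step 6: x_pred=-3.1121  r=5.4221  x^+=-0.0757  v^+=-1.2089  a^+=-0.1137
step 7: x_pred=-1.9894  r=0.6494  x^+=-1.6258  v^+=-1.2688  a^+=-0.0450
step 8: x_pred=-3.5529  r=8.9929  x^+=1.4831  v^+=0.1655  a^+=0.9075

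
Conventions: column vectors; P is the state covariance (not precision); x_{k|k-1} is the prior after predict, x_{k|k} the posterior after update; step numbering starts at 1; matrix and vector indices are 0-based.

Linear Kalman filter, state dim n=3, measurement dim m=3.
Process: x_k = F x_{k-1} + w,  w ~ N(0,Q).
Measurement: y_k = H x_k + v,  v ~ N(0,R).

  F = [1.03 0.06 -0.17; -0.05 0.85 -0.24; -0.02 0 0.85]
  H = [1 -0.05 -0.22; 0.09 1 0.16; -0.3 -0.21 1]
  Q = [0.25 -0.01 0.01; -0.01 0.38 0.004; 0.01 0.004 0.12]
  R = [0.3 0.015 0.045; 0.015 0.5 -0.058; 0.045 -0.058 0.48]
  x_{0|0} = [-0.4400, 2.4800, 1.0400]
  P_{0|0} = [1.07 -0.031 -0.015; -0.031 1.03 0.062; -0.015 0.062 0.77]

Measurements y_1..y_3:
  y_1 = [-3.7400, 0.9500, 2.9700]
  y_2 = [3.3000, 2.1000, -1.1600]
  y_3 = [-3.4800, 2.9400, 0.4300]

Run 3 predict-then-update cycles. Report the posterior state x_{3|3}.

x_post = [-1.4647, 2.1826, 0.6392]

step 1: x^-=[-0.4812, 1.8804, 0.8928]  P^-=[1.4113 -0.0145 -0.1333; -0.0145 1.1482 -0.1061; -0.1333 -0.1061 0.6773]  S=[1.8047 0.0519 -0.6542; 0.0519 1.6365 -0.3324; -0.6542 -0.3324 1.4576]  K=[0.7911 0.0269 -0.0186; -0.0909 0.6682 -0.1237; 0.0431 0.1045 0.5505]  nu=[-2.9684, -1.0299, 2.3277]  x^+=[-2.9006, 1.1742, 1.9388]  P^+=[0.2582 -0.0128 0.0999; -0.0128 0.3464 -0.0333; 0.0999 -0.0333 0.2831]
step 2: x^-=[-3.2468, 0.6778, 1.7060]  P^-=[0.4975 -0.0238 0.0499; -0.0238 0.6643 -0.0811; 0.0499 -0.0811 0.3212]  S=[0.7934 0.0170 -0.1098; 0.0170 1.1477 -0.2282; -0.1098 -0.2282 0.8765]  K=[0.6106 0.0105 -0.0284; -0.0765 0.5446 -0.1113; 0.0313 0.0545 0.3870]  nu=[6.9560, 1.4414, -3.6976]  x^+=[1.1208, 1.3424, 0.5713]  P^+=[0.1967 -0.0128 0.0696; -0.0128 0.2840 -0.0327; 0.0696 -0.0327 0.1980]
step 3: x^-=[1.1378, 0.9479, 0.4631]  P^-=[0.4402 -0.0201 0.0368; -0.0201 0.6132 -0.0622; 0.0368 -0.0622 0.2608]  S=[0.7388 0.0141 -0.0946; 0.0141 1.1009 -0.2091; -0.0946 -0.2091 0.8089]  K=[0.5806 0.0075 -0.0427; -0.0732 0.5281 -0.1007; 0.0189 0.0487 0.3397]  nu=[-4.4685, 1.8156, 0.5072]  x^+=[-1.4647, 2.1826, 0.6392]  P^+=[0.1846 -0.0110 0.0583; -0.0110 0.2742 -0.0280; 0.0583 -0.0280 0.1727]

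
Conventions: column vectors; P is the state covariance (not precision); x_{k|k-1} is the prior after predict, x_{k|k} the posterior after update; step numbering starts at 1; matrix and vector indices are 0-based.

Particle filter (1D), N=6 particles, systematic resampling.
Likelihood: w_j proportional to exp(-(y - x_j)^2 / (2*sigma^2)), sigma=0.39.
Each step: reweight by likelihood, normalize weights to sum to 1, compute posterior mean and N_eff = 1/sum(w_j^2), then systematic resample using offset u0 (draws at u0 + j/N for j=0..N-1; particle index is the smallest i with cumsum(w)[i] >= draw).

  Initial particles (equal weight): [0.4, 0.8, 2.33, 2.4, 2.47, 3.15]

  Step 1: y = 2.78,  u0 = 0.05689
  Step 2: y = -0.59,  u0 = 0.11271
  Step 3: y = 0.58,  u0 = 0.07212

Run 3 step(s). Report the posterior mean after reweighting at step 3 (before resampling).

step 1: w=[0.0000, 0.0000, 0.2053, 0.2486, 0.2913, 0.2548]  mean=2.5971  Neff=3.9413  idx=[2, 3, 3, 4, 4, 5]
step 2: w=[0.6094, 0.1564, 0.1564, 0.0389, 0.0389, 0.0000]  mean=2.3628  Neff=2.3622  idx=[0, 0, 0, 1, 2, 3]
step 3: w=[0.2459, 0.2459, 0.2459, 0.1081, 0.1081, 0.0460]  mean=2.3516  Neff=4.8333  idx=[0, 0, 1, 2, 3, 4]

post_mean = 2.3516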